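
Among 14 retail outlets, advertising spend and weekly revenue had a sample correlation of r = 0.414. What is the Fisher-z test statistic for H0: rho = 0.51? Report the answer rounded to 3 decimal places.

z_r = atanh(0.414) = 0.440429,  z_0 = atanh(0.51) = 0.562730
SE = 1/√(n−3) = 1/√11 = 0.301511
z = (z_r − z_0)/SE = (0.440429 − 0.562730) / 0.301511 = -0.122301 / 0.301511 = -0.406

-0.406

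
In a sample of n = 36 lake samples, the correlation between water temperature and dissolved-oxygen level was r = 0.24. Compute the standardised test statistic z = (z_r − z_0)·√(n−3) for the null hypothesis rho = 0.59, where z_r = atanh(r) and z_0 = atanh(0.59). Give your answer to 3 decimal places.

-2.487

Fisher z: atanh(0.24) = 0.244774, atanh(0.59) = 0.677666
z = (z_r − z_0)·√(n−3) = (0.244774 − 0.677666)·√33 = -0.432892 · 5.744563 = -2.487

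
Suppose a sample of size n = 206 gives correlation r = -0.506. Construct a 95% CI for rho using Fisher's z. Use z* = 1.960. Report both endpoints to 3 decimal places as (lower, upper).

z_r = atanh(-0.506) = -0.557338;  SE = 1/√(n−3) = 1/√203 = 0.070186
z-limits: -0.557338 ± 1.960·0.070186 = -0.557338 ± 0.137565 = [-0.694903, -0.419773]
ρ-limits: (tanh -0.694903, tanh -0.419773) = (-0.601, -0.397)

(-0.601, -0.397)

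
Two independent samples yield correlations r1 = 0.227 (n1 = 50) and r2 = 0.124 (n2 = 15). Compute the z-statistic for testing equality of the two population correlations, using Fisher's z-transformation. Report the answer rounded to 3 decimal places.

0.329

z1 = atanh(0.227) = 0.231024,  z2 = atanh(0.124) = 0.124641
SE = √(1/(n1−3) + 1/(n2−3)) = √(1/47 + 1/12) = √(0.0212766 + 0.0833333) = √0.1046099 = 0.323435
z = (z1 − z2)/SE = (0.231024 − 0.124641) / 0.323435 = 0.106383 / 0.323435 = 0.329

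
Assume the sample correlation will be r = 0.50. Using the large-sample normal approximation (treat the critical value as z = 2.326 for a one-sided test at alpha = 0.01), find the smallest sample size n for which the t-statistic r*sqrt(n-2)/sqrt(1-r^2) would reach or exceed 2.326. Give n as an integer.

19

r√(n−2)/√(1−r²) ≥ 2.326  ⇔  n−2 ≥ (2.326)²·(1−r²)/r²
(1−r²)/r² = (1−0.2500)/0.2500 = 3.0000
n ≥ 2 + 5.410276·3.0000 = 2 + 16.2308 = 18.2308
⌈18.2308⌉ = 19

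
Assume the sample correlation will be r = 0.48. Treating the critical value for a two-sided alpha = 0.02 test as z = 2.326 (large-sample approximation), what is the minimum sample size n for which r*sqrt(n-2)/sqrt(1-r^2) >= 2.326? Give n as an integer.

21

Need r·√(n−2)/√(1−r²) ≥ 2.326
√(n−2) ≥ 2.326·√(1−0.2304) / 0.48 = 2.326·0.877268 / 0.48 = 4.2511
n−2 ≥ 18.0719  ⇒  n ≥ 20.0719
Smallest integer n = 21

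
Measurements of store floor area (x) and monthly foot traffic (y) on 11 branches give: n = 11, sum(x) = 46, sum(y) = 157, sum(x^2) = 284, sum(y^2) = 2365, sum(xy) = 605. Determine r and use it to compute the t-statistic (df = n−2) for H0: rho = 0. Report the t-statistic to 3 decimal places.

-1.656

Numerator: nΣxy − (Σx)(Σy) = 11·605 − (46)(157) = -567
Denominator: √[(nΣx²−(Σx)²)(nΣy²−(Σy)²)]
  nΣx²−(Σx)² = 11·284 − 2116 = 1008;  nΣy²−(Σy)² = 11·2365 − 24649 = 1366
  √(1008·1366) = √1376928 = 1173.4258
r = -567 / 1173.4258 = -0.4832
t = r·√(n−2)/√(1−r²) = -0.4832·√9 / √(1−0.233482) = -1.449600 / 0.875510 = -1.656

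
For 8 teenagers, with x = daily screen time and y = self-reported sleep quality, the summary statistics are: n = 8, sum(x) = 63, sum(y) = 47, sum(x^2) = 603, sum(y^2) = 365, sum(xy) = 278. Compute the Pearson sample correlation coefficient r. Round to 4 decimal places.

Numerator: nΣxy − (Σx)(Σy) = 8·278 − (63)(47) = -737
Denominator: √[(nΣx²−(Σx)²)(nΣy²−(Σy)²)]
  nΣx²−(Σx)² = 8·603 − 3969 = 855;  nΣy²−(Σy)² = 8·365 − 2209 = 711
  √(855·711) = √607905 = 779.6826
r = -737 / 779.6826 = -0.9453

-0.9453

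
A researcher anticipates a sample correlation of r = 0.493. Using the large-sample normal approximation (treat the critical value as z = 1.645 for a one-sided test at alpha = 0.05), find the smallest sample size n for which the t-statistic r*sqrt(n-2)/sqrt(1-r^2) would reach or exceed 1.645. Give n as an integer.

11

Need r·√(n−2)/√(1−r²) ≥ 1.645
√(n−2) ≥ 1.645·√(1−0.243049) / 0.493 = 1.645·0.870029 / 0.493 = 2.9030
n−2 ≥ 8.4274  ⇒  n ≥ 10.4274
Smallest integer n = 11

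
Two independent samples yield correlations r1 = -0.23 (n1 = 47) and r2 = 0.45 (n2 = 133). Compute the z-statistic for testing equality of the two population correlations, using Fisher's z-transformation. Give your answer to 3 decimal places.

-4.122

z1 = atanh(-0.23) = -0.234189,  z2 = atanh(0.45) = 0.484700
SE = √(1/(n1−3) + 1/(n2−3)) = √(1/44 + 1/130) = √(0.0227273 + 0.0076923) = √0.0304196 = 0.174412
z = (z1 − z2)/SE = (-0.234189 − 0.484700) / 0.174412 = -0.718889 / 0.174412 = -4.122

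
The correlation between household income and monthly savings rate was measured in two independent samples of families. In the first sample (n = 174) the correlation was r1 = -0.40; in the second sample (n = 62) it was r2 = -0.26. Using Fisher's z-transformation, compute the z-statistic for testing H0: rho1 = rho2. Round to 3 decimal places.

Fisher z-transforms: z1 = atanh(-0.40) = -0.423649, z2 = atanh(-0.26) = -0.266108; difference d = -0.157541
Var(d) = 1/171 + 1/59 = 0.0058480 + 0.0169492 = 0.0227972
z = d/√Var(d) = -0.157541 / √0.0227972 = -0.157541 / 0.150987 = -1.043

-1.043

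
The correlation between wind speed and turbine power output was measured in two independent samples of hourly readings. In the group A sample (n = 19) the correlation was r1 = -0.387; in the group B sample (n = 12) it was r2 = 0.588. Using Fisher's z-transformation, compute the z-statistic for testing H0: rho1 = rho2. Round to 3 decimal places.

Fisher z-transforms: z1 = atanh(-0.387) = -0.408267, z2 = atanh(0.588) = 0.674604; difference d = -1.082871
Var(d) = 1/16 + 1/9 = 0.0625000 + 0.1111111 = 0.1736111
z = d/√Var(d) = -1.082871 / √0.1736111 = -1.082871 / 0.416667 = -2.599

-2.599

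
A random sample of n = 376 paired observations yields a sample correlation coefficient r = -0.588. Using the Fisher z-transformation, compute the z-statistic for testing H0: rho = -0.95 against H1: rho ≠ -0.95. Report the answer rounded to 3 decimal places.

z_r = atanh(-0.588) = -0.674604,  z_0 = atanh(-0.95) = -1.831781
SE = 1/√(n−3) = 1/√373 = 0.051778
z = (z_r − z_0)/SE = (-0.674604 − (-1.831781)) / 0.051778 = 1.157177 / 0.051778 = 22.349

22.349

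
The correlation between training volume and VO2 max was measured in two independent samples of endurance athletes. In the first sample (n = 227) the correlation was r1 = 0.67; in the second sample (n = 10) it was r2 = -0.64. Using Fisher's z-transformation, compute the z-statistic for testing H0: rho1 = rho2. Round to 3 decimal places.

4.088

z1 = atanh(0.67) = 0.810743,  z2 = atanh(-0.64) = -0.758174
SE = √(1/(n1−3) + 1/(n2−3)) = √(1/224 + 1/7) = √(0.0044643 + 0.1428571) = √0.1473214 = 0.383825
z = (z1 − z2)/SE = (0.810743 − (-0.758174)) / 0.383825 = 1.568917 / 0.383825 = 4.088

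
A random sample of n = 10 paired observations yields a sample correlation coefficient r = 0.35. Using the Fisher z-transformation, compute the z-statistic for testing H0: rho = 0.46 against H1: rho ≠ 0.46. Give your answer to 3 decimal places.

z_r = atanh(0.35) = 0.365444,  z_0 = atanh(0.46) = 0.497311
SE = 1/√(n−3) = 1/√7 = 0.377964
z = (z_r − z_0)/SE = (0.365444 − 0.497311) / 0.377964 = -0.131867 / 0.377964 = -0.349

-0.349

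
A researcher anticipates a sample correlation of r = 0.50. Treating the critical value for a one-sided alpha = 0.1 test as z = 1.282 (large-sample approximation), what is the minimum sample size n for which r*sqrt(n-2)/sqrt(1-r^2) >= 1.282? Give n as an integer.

7

Need r·√(n−2)/√(1−r²) ≥ 1.282
√(n−2) ≥ 1.282·√(1−0.2500) / 0.50 = 1.282·0.866025 / 0.50 = 2.2205
n−2 ≥ 4.9306  ⇒  n ≥ 6.9306
Smallest integer n = 7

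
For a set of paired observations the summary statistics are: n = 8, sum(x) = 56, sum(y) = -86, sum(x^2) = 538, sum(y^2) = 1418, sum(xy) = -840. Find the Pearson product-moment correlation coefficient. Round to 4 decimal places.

Numerator: nΣxy − (Σx)(Σy) = 8·(-840) − (56)(-86) = -1904
Denominator: √[(nΣx²−(Σx)²)(nΣy²−(Σy)²)]
  nΣx²−(Σx)² = 8·538 − 3136 = 1168;  nΣy²−(Σy)² = 8·1418 − 7396 = 3948
  √(1168·3948) = √4611264 = 2147.3854
r = -1904 / 2147.3854 = -0.8867

-0.8867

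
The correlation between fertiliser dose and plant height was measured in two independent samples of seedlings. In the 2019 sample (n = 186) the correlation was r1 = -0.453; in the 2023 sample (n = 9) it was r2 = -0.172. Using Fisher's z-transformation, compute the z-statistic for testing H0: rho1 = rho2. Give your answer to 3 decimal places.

-0.759

z1 = atanh(-0.453) = -0.488468,  z2 = atanh(-0.172) = -0.173727
SE = √(1/(n1−3) + 1/(n2−3)) = √(1/183 + 1/6) = √(0.0054645 + 0.1666667) = √0.1721312 = 0.414887
z = (z1 − z2)/SE = (-0.488468 − (-0.173727)) / 0.414887 = -0.314741 / 0.414887 = -0.759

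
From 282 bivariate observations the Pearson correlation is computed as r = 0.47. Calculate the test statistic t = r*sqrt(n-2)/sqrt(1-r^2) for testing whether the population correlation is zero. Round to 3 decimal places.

t = r·√(n−2) / √(1−r²) with r = 0.47, n = 282
  = 0.47·√280 / √(1 − 0.2209)
  = 0.47·16.733201 / 0.882666
  = 7.864604 / 0.882666 = 8.910

8.910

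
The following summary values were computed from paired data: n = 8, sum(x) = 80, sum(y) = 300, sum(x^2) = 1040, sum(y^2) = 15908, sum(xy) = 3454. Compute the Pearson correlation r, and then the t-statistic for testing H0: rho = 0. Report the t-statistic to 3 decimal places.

1.165

S_xy = nΣxy − ΣxΣy = 8·3454 − 80·300 = 27632 − 24000 = 3632
S_xx = nΣx² − (Σx)² = 8·1040 − 80² = 8320 − 6400 = 1920
S_yy = nΣy² − (Σy)² = 8·15908 − 300² = 127264 − 90000 = 37264
r = S_xy / √(S_xx·S_yy) = 3632 / √(1920·37264) = 3632 / √71546880 = 3632 / 8458.5389 = 0.4294
t = r·√(n−2)/√(1−r²) = 0.4294·√6 / √(1−0.184384) = 1.051811 / 0.903115 = 1.165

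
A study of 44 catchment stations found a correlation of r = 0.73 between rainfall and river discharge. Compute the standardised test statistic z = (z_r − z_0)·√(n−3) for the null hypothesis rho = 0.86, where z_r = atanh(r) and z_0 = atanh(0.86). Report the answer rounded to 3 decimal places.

z_r = atanh(0.73) = 0.928727,  z_0 = atanh(0.86) = 1.293345
SE = 1/√(n−3) = 1/√41 = 0.156174
z = (z_r − z_0)/SE = (0.928727 − 1.293345) / 0.156174 = -0.364618 / 0.156174 = -2.335

-2.335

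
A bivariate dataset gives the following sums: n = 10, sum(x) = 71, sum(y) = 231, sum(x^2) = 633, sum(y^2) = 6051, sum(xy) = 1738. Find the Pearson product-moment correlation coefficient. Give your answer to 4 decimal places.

S_xy = nΣxy − ΣxΣy = 10·1738 − 71·231 = 17380 − 16401 = 979
S_xx = nΣx² − (Σx)² = 10·633 − 71² = 6330 − 5041 = 1289
S_yy = nΣy² − (Σy)² = 10·6051 − 231² = 60510 − 53361 = 7149
r = S_xy / √(S_xx·S_yy) = 979 / √(1289·7149) = 979 / √9215061 = 979 / 3035.6319 = 0.3225

0.3225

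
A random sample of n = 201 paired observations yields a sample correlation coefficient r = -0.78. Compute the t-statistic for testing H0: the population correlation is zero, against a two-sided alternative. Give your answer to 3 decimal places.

t = r·√(n−2) / √(1−r²) with r = -0.78, n = 201
  = -0.78·√199 / √(1 − 0.6084)
  = -0.78·14.106736 / 0.625780
  = -11.003254 / 0.625780 = -17.583

-17.583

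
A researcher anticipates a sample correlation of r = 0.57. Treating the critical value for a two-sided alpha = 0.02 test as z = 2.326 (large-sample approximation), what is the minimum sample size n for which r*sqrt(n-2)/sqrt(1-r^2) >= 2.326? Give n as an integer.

r√(n−2)/√(1−r²) ≥ 2.326  ⇔  n−2 ≥ (2.326)²·(1−r²)/r²
(1−r²)/r² = (1−0.3249)/0.3249 = 2.0779
n ≥ 2 + 5.410276·2.0779 = 2 + 11.2420 = 13.2420
⌈13.2420⌉ = 14

14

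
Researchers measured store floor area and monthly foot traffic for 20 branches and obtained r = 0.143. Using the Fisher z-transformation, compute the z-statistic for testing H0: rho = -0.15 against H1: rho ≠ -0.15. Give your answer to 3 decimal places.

1.217

z_r = atanh(0.143) = 0.143987,  z_0 = atanh(-0.15) = -0.151140
SE = 1/√(n−3) = 1/√17 = 0.242536
z = (z_r − z_0)/SE = (0.143987 − (-0.151140)) / 0.242536 = 0.295127 / 0.242536 = 1.217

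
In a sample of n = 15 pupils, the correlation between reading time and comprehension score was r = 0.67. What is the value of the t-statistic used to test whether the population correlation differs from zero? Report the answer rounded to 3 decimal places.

1 − r² = 1 − 0.4489 = 0.5511;  √(1−r²) = 0.742361
√(n−2) = √13 = 3.605551
t = r·√(n−2)/√(1−r²) = 0.67 · 3.605551 / 0.742361 = 3.254

3.254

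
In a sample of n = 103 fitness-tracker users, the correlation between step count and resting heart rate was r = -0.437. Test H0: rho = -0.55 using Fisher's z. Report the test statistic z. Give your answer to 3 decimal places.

1.499

z_r = atanh(-0.437) = -0.468517,  z_0 = atanh(-0.55) = -0.618381
SE = 1/√(n−3) = 1/√100 = 0.100000
z = (z_r − z_0)/SE = (-0.468517 − (-0.618381)) / 0.100000 = 0.149864 / 0.100000 = 1.499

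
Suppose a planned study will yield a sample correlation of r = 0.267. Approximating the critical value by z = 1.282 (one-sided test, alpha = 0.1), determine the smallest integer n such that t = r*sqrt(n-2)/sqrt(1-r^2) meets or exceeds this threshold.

r√(n−2)/√(1−r²) ≥ 1.282  ⇔  n−2 ≥ (1.282)²·(1−r²)/r²
(1−r²)/r² = (1−0.071289)/0.071289 = 13.0274
n ≥ 2 + 1.643524·13.0274 = 2 + 21.4108 = 23.4108
⌈23.4108⌉ = 24

24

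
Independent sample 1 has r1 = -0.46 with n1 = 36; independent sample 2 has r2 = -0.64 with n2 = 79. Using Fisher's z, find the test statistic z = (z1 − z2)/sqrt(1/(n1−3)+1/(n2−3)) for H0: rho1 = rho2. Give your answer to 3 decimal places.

1.251

Fisher z-transforms: z1 = atanh(-0.46) = -0.497311, z2 = atanh(-0.64) = -0.758174; difference d = 0.260863
Var(d) = 1/33 + 1/76 = 0.0303030 + 0.0131579 = 0.0434609
z = d/√Var(d) = 0.260863 / √0.0434609 = 0.260863 / 0.208473 = 1.251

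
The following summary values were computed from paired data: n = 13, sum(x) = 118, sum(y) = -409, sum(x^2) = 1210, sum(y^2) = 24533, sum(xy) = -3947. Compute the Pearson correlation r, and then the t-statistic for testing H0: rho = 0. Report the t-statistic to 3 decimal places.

-0.622

S_xy = nΣxy − ΣxΣy = 13·(-3947) − 118·(-409) = -51311 − (-48262) = -3049
S_xx = nΣx² − (Σx)² = 13·1210 − 118² = 15730 − 13924 = 1806
S_yy = nΣy² − (Σy)² = 13·24533 − (-409)² = 318929 − 167281 = 151648
r = S_xy / √(S_xx·S_yy) = -3049 / √(1806·151648) = -3049 / √273876288 = -3049 / 16549.2081 = -0.1842
t = r·√(n−2)/√(1−r²) = -0.1842·√11 / √(1−0.033930) = -0.610922 / 0.982889 = -0.622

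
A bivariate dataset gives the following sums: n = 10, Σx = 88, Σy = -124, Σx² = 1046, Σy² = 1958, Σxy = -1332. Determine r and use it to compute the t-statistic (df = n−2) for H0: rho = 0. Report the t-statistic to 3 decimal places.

Numerator: nΣxy − (Σx)(Σy) = 10·(-1332) − (88)(-124) = -2408
Denominator: √[(nΣx²−(Σx)²)(nΣy²−(Σy)²)]
  nΣx²−(Σx)² = 10·1046 − 7744 = 2716;  nΣy²−(Σy)² = 10·1958 − 15376 = 4204
  √(2716·4204) = √11418064 = 3379.0626
r = -2408 / 3379.0626 = -0.7126
t = r·√(n−2)/√(1−r²) = -0.7126·√8 / √(1−0.507799) = -2.015537 / 0.701570 = -2.873

-2.873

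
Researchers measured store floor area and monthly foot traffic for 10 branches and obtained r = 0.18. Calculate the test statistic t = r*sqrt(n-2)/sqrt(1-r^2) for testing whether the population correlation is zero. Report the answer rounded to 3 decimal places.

1 − r² = 1 − 0.0324 = 0.9676;  √(1−r²) = 0.983667
√(n−2) = √8 = 2.828427
t = r·√(n−2)/√(1−r²) = 0.18 · 2.828427 / 0.983667 = 0.518

0.518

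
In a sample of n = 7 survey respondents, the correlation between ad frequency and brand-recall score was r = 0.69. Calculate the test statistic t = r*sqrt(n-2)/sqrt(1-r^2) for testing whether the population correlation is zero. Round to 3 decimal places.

1 − r² = 1 − 0.4761 = 0.5239;  √(1−r²) = 0.723809
√(n−2) = √5 = 2.236068
t = r·√(n−2)/√(1−r²) = 0.69 · 2.236068 / 0.723809 = 2.132

2.132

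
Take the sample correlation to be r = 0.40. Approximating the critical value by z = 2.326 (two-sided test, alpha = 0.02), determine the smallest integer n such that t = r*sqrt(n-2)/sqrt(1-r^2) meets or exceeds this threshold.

31

Need r·√(n−2)/√(1−r²) ≥ 2.326
√(n−2) ≥ 2.326·√(1−0.1600) / 0.40 = 2.326·0.916515 / 0.40 = 5.3295
n−2 ≥ 28.4036  ⇒  n ≥ 30.4036
Smallest integer n = 31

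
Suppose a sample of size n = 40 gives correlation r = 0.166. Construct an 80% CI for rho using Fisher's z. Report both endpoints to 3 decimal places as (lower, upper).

(-0.043, 0.361)

z_r = atanh(0.166) = 0.167550;  SE = 1/√(n−3) = 1/√37 = 0.164399
z-limits: 0.167550 ± 1.282·0.164399 = 0.167550 ± 0.210760 = [-0.043210, 0.378310]
ρ-limits: (tanh -0.043210, tanh 0.378310) = (-0.043, 0.361)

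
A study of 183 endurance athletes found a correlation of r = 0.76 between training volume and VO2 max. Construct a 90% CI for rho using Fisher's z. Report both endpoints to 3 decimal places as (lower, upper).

Fisher z: z_r = atanh(r) = ½·ln((1+0.76)/(1−0.76)) = 0.996215
SE(z) = 1/√(n−3) = 1/√180 = 0.074536
90% ⇒ z* = 1.645; margin = 1.645·0.074536 = 0.122612
CI on z-scale: (0.873603, 1.118827)
Back-transform: tanh(0.873603) = 0.703200, tanh(1.118827) = 0.807161

(0.703, 0.807)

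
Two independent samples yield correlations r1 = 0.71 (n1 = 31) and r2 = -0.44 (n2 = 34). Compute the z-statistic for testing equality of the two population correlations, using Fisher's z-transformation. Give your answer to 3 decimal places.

z1 = atanh(0.71) = 0.887184,  z2 = atanh(-0.44) = -0.472231
SE = √(1/(n1−3) + 1/(n2−3)) = √(1/28 + 1/31) = √(0.0357143 + 0.0322581) = √0.0679724 = 0.260715
z = (z1 − z2)/SE = (0.887184 − (-0.472231)) / 0.260715 = 1.359415 / 0.260715 = 5.214

5.214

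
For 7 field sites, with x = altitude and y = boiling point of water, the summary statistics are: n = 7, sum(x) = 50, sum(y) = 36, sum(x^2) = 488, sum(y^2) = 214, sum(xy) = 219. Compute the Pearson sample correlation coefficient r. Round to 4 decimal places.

S_xy = nΣxy − ΣxΣy = 7·219 − 50·36 = 1533 − 1800 = -267
S_xx = nΣx² − (Σx)² = 7·488 − 50² = 3416 − 2500 = 916
S_yy = nΣy² − (Σy)² = 7·214 − 36² = 1498 − 1296 = 202
r = S_xy / √(S_xx·S_yy) = -267 / √(916·202) = -267 / √185032 = -267 / 430.1535 = -0.6207

-0.6207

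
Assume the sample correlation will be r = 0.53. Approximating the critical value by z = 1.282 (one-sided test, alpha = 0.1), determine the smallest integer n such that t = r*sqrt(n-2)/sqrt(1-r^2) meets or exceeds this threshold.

r√(n−2)/√(1−r²) ≥ 1.282  ⇔  n−2 ≥ (1.282)²·(1−r²)/r²
(1−r²)/r² = (1−0.2809)/0.2809 = 2.5600
n ≥ 2 + 1.643524·2.5600 = 2 + 4.2074 = 6.2074
⌈6.2074⌉ = 7

7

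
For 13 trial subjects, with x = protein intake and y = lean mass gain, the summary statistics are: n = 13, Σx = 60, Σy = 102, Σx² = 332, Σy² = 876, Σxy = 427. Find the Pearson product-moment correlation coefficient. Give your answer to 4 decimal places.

Numerator: nΣxy − (Σx)(Σy) = 13·427 − (60)(102) = -569
Denominator: √[(nΣx²−(Σx)²)(nΣy²−(Σy)²)]
  nΣx²−(Σx)² = 13·332 − 3600 = 716;  nΣy²−(Σy)² = 13·876 − 10404 = 984
  √(716·984) = √704544 = 839.3712
r = -569 / 839.3712 = -0.6779

-0.6779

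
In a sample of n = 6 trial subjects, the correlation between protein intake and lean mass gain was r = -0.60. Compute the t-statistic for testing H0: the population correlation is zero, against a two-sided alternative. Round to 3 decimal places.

1 − r² = 1 − 0.3600 = 0.6400;  √(1−r²) = 0.800000
√(n−2) = √4 = 2.000000
t = r·√(n−2)/√(1−r²) = -0.60 · 2.000000 / 0.800000 = -1.500

-1.500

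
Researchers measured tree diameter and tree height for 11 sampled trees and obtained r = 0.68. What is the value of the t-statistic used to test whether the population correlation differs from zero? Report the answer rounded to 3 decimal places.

t = r·√(n−2) / √(1−r²) with r = 0.68, n = 11
  = 0.68·√9 / √(1 − 0.4624)
  = 0.68·3.000000 / 0.733212
  = 2.040000 / 0.733212 = 2.782

2.782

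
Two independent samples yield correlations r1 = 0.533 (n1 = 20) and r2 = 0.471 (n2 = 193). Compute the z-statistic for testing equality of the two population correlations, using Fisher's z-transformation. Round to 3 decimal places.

0.328

z1 = atanh(0.533) = 0.594326,  z2 = atanh(0.471) = 0.511355
SE = √(1/(n1−3) + 1/(n2−3)) = √(1/17 + 1/190) = √(0.0588235 + 0.0052632) = √0.0640867 = 0.253154
z = (z1 − z2)/SE = (0.594326 − 0.511355) / 0.253154 = 0.082971 / 0.253154 = 0.328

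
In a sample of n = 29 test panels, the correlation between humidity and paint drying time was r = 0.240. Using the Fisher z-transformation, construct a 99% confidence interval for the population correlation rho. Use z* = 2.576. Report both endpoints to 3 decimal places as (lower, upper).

Fisher z: z_r = atanh(r) = ½·ln((1+0.240)/(1−0.240)) = 0.244774
SE(z) = 1/√(n−3) = 1/√26 = 0.196116
99% ⇒ z* = 2.576; margin = 2.576·0.196116 = 0.505195
CI on z-scale: (-0.260421, 0.749969)
Back-transform: tanh(-0.260421) = -0.254689, tanh(0.749969) = 0.635130

(-0.255, 0.635)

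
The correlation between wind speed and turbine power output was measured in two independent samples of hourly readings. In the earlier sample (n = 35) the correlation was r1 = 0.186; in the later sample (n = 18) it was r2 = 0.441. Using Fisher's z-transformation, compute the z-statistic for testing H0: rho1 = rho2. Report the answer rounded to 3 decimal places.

-0.912

z1 = atanh(0.186) = 0.188191,  z2 = atanh(0.441) = 0.473472
SE = √(1/(n1−3) + 1/(n2−3)) = √(1/32 + 1/15) = √(0.0312500 + 0.0666667) = √0.0979167 = 0.312916
z = (z1 − z2)/SE = (0.188191 − 0.473472) / 0.312916 = -0.285281 / 0.312916 = -0.912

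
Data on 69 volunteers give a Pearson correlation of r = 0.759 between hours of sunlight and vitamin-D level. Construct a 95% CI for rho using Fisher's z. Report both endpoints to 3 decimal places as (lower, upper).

(0.637, 0.844)

z_r = atanh(0.759) = 0.993852;  SE = 1/√(n−3) = 1/√66 = 0.123091
z-limits: 0.993852 ± 1.960·0.123091 = 0.993852 ± 0.241258 = [0.752594, 1.235110]
ρ-limits: (tanh 0.752594, tanh 1.235110) = (0.637, 0.844)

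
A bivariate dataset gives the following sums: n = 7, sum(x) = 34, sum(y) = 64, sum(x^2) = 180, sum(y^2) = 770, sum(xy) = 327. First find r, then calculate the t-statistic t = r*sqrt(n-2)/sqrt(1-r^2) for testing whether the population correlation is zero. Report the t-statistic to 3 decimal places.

S_xy = nΣxy − ΣxΣy = 7·327 − 34·64 = 2289 − 2176 = 113
S_xx = nΣx² − (Σx)² = 7·180 − 34² = 1260 − 1156 = 104
S_yy = nΣy² − (Σy)² = 7·770 − 64² = 5390 − 4096 = 1294
r = S_xy / √(S_xx·S_yy) = 113 / √(104·1294) = 113 / √134576 = 113 / 366.8460 = 0.3080
t = r·√(n−2)/√(1−r²) = 0.3080·√5 / √(1−0.094864) = 0.688709 / 0.951386 = 0.724

0.724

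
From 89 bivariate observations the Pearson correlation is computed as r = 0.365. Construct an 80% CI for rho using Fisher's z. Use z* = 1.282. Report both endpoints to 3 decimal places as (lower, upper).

z_r = atanh(0.365) = 0.382642;  SE = 1/√(n−3) = 1/√86 = 0.107833
z-limits: 0.382642 ± 1.282·0.107833 = 0.382642 ± 0.138242 = [0.244400, 0.520884]
ρ-limits: (tanh 0.244400, tanh 0.520884) = (0.240, 0.478)

(0.240, 0.478)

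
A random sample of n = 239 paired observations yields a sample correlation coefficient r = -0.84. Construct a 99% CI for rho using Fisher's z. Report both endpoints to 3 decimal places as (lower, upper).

(-0.883, -0.783)

z_r = atanh(-0.84) = -1.221174;  SE = 1/√(n−3) = 1/√236 = 0.065094
z-limits: -1.221174 ± 2.576·0.065094 = -1.221174 ± 0.167682 = [-1.388856, -1.053492]
ρ-limits: (tanh -1.388856, tanh -1.053492) = (-0.883, -0.783)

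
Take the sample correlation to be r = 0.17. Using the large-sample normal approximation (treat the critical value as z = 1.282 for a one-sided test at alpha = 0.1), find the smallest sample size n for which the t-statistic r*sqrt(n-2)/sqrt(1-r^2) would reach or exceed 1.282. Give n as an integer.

58

Need r·√(n−2)/√(1−r²) ≥ 1.282
√(n−2) ≥ 1.282·√(1−0.0289) / 0.17 = 1.282·0.985444 / 0.17 = 7.4314
n−2 ≥ 55.2257  ⇒  n ≥ 57.2257
Smallest integer n = 58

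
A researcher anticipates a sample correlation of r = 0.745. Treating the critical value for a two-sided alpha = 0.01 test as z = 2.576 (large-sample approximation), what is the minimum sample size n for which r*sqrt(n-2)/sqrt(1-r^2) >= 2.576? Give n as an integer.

8

Need r·√(n−2)/√(1−r²) ≥ 2.576
√(n−2) ≥ 2.576·√(1−0.555025) / 0.745 = 2.576·0.667064 / 0.745 = 2.3065
n−2 ≥ 5.3199  ⇒  n ≥ 7.3199
Smallest integer n = 8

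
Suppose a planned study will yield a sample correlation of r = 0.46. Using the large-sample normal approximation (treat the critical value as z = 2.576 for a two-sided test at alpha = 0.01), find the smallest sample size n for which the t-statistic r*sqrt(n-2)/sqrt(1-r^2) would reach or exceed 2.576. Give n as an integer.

r√(n−2)/√(1−r²) ≥ 2.576  ⇔  n−2 ≥ (2.576)²·(1−r²)/r²
(1−r²)/r² = (1−0.2116)/0.2116 = 3.7259
n ≥ 2 + 6.635776·3.7259 = 2 + 24.7242 = 26.7242
⌈26.7242⌉ = 27

27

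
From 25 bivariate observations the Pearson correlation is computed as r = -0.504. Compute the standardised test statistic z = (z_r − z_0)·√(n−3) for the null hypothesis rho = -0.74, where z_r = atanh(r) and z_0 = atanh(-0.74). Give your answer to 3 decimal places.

1.857

Fisher z: atanh(-0.504) = -0.554654, atanh(-0.74) = -0.950479
z = (z_r − z_0)·√(n−3) = (-0.554654 − (-0.950479))·√22 = 0.395825 · 4.690416 = 1.857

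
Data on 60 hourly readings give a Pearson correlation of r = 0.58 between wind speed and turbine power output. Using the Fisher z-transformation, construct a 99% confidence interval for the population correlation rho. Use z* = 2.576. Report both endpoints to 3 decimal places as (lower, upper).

(0.311, 0.763)

Fisher z: z_r = atanh(r) = ½·ln((1+0.58)/(1−0.58)) = 0.662463
SE(z) = 1/√(n−3) = 1/√57 = 0.132453
99% ⇒ z* = 2.576; margin = 2.576·0.132453 = 0.341199
CI on z-scale: (0.321264, 1.003662)
Back-transform: tanh(0.321264) = 0.310649, tanh(1.003662) = 0.763128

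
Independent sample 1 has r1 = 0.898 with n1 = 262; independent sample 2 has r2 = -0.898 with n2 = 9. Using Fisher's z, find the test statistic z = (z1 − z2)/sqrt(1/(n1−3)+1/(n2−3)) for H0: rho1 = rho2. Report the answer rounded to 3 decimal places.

7.080

Fisher z-transforms: z1 = atanh(0.898) = 1.461792, z2 = atanh(-0.898) = -1.461792; difference d = 2.923584
Var(d) = 1/259 + 1/6 = 0.0038610 + 0.1666667 = 0.1705277
z = d/√Var(d) = 2.923584 / √0.1705277 = 2.923584 / 0.412950 = 7.080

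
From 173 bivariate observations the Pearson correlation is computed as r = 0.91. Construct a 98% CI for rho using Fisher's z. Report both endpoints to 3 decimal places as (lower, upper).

Fisher z: z_r = atanh(r) = ½·ln((1+0.91)/(1−0.91)) = 1.527524
SE(z) = 1/√(n−3) = 1/√170 = 0.076696
98% ⇒ z* = 2.326; margin = 2.326·0.076696 = 0.178395
CI on z-scale: (1.349129, 1.705919)
Back-transform: tanh(1.349129) = 0.873848, tanh(1.705919) = 0.936145

(0.874, 0.936)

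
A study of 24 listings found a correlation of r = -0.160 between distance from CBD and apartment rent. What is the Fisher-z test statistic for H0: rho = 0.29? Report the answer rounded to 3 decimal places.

-2.108

Fisher z: atanh(-0.160) = -0.161387, atanh(0.29) = 0.298566
z = (z_r − z_0)·√(n−3) = (-0.161387 − 0.298566)·√21 = -0.459953 · 4.582576 = -2.108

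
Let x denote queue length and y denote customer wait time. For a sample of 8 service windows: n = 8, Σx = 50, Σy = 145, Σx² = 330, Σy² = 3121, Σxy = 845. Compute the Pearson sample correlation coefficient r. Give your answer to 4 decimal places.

-0.6595

Numerator: nΣxy − (Σx)(Σy) = 8·845 − (50)(145) = -490
Denominator: √[(nΣx²−(Σx)²)(nΣy²−(Σy)²)]
  nΣx²−(Σx)² = 8·330 − 2500 = 140;  nΣy²−(Σy)² = 8·3121 − 21025 = 3943
  √(140·3943) = √552020 = 742.9805
r = -490 / 742.9805 = -0.6595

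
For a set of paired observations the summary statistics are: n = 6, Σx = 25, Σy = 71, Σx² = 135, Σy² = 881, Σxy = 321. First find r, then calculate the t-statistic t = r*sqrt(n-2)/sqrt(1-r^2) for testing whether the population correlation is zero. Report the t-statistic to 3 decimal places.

2.012

S_xy = nΣxy − ΣxΣy = 6·321 − 25·71 = 1926 − 1775 = 151
S_xx = nΣx² − (Σx)² = 6·135 − 25² = 810 − 625 = 185
S_yy = nΣy² − (Σy)² = 6·881 − 71² = 5286 − 5041 = 245
r = S_xy / √(S_xx·S_yy) = 151 / √(185·245) = 151 / √45325 = 151 / 212.8967 = 0.7093
t = r·√(n−2)/√(1−r²) = 0.7093·√4 / √(1−0.503106) = 1.418600 / 0.704907 = 2.012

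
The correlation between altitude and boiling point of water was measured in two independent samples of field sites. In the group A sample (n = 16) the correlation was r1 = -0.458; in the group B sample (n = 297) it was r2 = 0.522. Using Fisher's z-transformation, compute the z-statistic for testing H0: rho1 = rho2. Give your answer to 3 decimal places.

-3.789

Fisher z-transforms: z1 = atanh(-0.458) = -0.494777, z2 = atanh(0.522) = 0.579085; difference d = -1.073862
Var(d) = 1/13 + 1/294 = 0.0769231 + 0.0034014 = 0.0803245
z = d/√Var(d) = -1.073862 / √0.0803245 = -1.073862 / 0.283416 = -3.789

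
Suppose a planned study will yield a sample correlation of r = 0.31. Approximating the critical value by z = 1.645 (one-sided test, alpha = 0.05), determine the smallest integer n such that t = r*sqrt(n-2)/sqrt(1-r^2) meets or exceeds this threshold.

28

Need r·√(n−2)/√(1−r²) ≥ 1.645
√(n−2) ≥ 1.645·√(1−0.0961) / 0.31 = 1.645·0.950737 / 0.31 = 5.0450
n−2 ≥ 25.4520  ⇒  n ≥ 27.4520
Smallest integer n = 28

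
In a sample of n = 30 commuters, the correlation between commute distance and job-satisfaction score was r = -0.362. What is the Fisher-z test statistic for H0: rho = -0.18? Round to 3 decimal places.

z_r = atanh(-0.362) = -0.379186,  z_0 = atanh(-0.18) = -0.181983
SE = 1/√(n−3) = 1/√27 = 0.192450
z = (z_r − z_0)/SE = (-0.379186 − (-0.181983)) / 0.192450 = -0.197203 / 0.192450 = -1.025

-1.025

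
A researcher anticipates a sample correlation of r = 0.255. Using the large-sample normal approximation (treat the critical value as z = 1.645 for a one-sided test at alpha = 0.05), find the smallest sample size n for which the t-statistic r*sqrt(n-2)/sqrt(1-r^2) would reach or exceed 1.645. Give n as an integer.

41

Need r·√(n−2)/√(1−r²) ≥ 1.645
√(n−2) ≥ 1.645·√(1−0.065025) / 0.255 = 1.645·0.966941 / 0.255 = 6.2377
n−2 ≥ 38.9089  ⇒  n ≥ 40.9089
Smallest integer n = 41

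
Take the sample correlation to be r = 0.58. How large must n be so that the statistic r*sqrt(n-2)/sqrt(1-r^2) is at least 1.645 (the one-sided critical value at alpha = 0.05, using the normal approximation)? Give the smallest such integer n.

8

Need r·√(n−2)/√(1−r²) ≥ 1.645
√(n−2) ≥ 1.645·√(1−0.3364) / 0.58 = 1.645·0.814616 / 0.58 = 2.3104
n−2 ≥ 5.3379  ⇒  n ≥ 7.3379
Smallest integer n = 8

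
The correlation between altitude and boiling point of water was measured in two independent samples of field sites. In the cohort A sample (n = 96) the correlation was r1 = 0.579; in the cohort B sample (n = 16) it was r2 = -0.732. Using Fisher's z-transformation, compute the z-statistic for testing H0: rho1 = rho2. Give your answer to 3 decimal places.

5.383

z1 = atanh(0.579) = 0.660957,  z2 = atanh(-0.732) = -0.933023
SE = √(1/(n1−3) + 1/(n2−3)) = √(1/93 + 1/13) = √(0.0107527 + 0.0769231) = √0.0876758 = 0.296101
z = (z1 − z2)/SE = (0.660957 − (-0.933023)) / 0.296101 = 1.593980 / 0.296101 = 5.383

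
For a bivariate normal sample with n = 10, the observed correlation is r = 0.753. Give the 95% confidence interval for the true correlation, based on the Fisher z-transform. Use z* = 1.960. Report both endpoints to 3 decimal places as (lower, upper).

(0.235, 0.938)

z_r = atanh(0.753) = 0.979848;  SE = 1/√(n−3) = 1/√7 = 0.377964
z-limits: 0.979848 ± 1.960·0.377964 = 0.979848 ± 0.740809 = [0.239039, 1.720657]
ρ-limits: (tanh 0.239039, tanh 1.720657) = (0.235, 0.938)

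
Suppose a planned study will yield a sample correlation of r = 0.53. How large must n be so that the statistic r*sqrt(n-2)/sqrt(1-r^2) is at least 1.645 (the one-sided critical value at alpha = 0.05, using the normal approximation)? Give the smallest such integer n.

r√(n−2)/√(1−r²) ≥ 1.645  ⇔  n−2 ≥ (1.645)²·(1−r²)/r²
(1−r²)/r² = (1−0.2809)/0.2809 = 2.5600
n ≥ 2 + 2.706025·2.5600 = 2 + 6.9274 = 8.9274
⌈8.9274⌉ = 9

9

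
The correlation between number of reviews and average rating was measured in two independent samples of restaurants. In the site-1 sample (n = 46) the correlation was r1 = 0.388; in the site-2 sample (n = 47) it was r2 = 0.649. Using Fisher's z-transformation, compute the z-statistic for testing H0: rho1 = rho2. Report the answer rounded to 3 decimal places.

z1 = atanh(0.388) = 0.409443,  z2 = atanh(0.649) = 0.773569
SE = √(1/(n1−3) + 1/(n2−3)) = √(1/43 + 1/44) = √(0.0232558 + 0.0227273) = √0.0459831 = 0.214437
z = (z1 − z2)/SE = (0.409443 − 0.773569) / 0.214437 = -0.364126 / 0.214437 = -1.698

-1.698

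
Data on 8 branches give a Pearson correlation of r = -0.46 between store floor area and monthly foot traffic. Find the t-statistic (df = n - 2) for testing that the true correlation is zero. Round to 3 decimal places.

-1.269

1 − r² = 1 − 0.2116 = 0.7884;  √(1−r²) = 0.887919
√(n−2) = √6 = 2.449490
t = r·√(n−2)/√(1−r²) = -0.46 · 2.449490 / 0.887919 = -1.269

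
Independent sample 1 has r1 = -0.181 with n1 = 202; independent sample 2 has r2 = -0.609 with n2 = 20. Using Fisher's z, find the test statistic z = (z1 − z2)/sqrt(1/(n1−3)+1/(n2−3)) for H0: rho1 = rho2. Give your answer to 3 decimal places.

z1 = atanh(-0.181) = -0.183016,  z2 = atanh(-0.609) = -0.707330
SE = √(1/(n1−3) + 1/(n2−3)) = √(1/199 + 1/17) = √(0.0050251 + 0.0588235) = √0.0638486 = 0.252683
z = (z1 − z2)/SE = (-0.183016 − (-0.707330)) / 0.252683 = 0.524314 / 0.252683 = 2.075

2.075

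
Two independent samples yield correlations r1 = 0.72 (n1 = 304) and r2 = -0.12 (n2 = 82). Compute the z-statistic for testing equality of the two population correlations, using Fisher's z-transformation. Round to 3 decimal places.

8.134

Fisher z-transforms: z1 = atanh(0.72) = 0.907645, z2 = atanh(-0.12) = -0.120581; difference d = 1.028226
Var(d) = 1/301 + 1/79 = 0.0033223 + 0.0126582 = 0.0159805
z = d/√Var(d) = 1.028226 / √0.0159805 = 1.028226 / 0.126414 = 8.134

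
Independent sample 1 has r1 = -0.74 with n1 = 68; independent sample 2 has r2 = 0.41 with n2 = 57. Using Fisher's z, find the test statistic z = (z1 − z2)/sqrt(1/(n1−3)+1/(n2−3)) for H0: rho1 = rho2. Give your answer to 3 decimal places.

Fisher z-transforms: z1 = atanh(-0.74) = -0.950479, z2 = atanh(0.41) = 0.435611; difference d = -1.386090
Var(d) = 1/65 + 1/54 = 0.0153846 + 0.0185185 = 0.0339031
z = d/√Var(d) = -1.386090 / √0.0339031 = -1.386090 / 0.184128 = -7.528

-7.528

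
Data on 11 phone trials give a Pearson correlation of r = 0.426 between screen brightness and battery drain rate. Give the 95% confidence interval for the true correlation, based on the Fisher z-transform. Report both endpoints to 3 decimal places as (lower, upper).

Fisher z: z_r = atanh(r) = ½·ln((1+0.426)/(1−0.426)) = 0.455000
SE(z) = 1/√(n−3) = 1/√8 = 0.353553
95% ⇒ z* = 1.960; margin = 1.960·0.353553 = 0.692964
CI on z-scale: (-0.237964, 1.147964)
Back-transform: tanh(-0.237964) = -0.233572, tanh(1.147964) = 0.817078

(-0.234, 0.817)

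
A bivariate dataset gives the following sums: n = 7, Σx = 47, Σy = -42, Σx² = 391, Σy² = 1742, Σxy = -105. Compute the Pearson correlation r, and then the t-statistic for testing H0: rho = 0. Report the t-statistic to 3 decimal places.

1.390

S_xy = nΣxy − ΣxΣy = 7·(-105) − 47·(-42) = -735 − (-1974) = 1239
S_xx = nΣx² − (Σx)² = 7·391 − 47² = 2737 − 2209 = 528
S_yy = nΣy² − (Σy)² = 7·1742 − (-42)² = 12194 − 1764 = 10430
r = S_xy / √(S_xx·S_yy) = 1239 / √(528·10430) = 1239 / √5507040 = 1239 / 2346.7083 = 0.5280
t = r·√(n−2)/√(1−r²) = 0.5280·√5 / √(1−0.278784) = 1.180644 / 0.849244 = 1.390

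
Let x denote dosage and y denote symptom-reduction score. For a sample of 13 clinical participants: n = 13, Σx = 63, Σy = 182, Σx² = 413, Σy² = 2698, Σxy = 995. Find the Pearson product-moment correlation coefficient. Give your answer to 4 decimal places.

0.8891

S_xy = nΣxy − ΣxΣy = 13·995 − 63·182 = 12935 − 11466 = 1469
S_xx = nΣx² − (Σx)² = 13·413 − 63² = 5369 − 3969 = 1400
S_yy = nΣy² − (Σy)² = 13·2698 − 182² = 35074 − 33124 = 1950
r = S_xy / √(S_xx·S_yy) = 1469 / √(1400·1950) = 1469 / √2730000 = 1469 / 1652.2712 = 0.8891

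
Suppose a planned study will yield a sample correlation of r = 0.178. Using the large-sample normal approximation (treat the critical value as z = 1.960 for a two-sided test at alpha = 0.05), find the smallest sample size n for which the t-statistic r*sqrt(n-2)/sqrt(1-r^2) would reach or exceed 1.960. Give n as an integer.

120

r√(n−2)/√(1−r²) ≥ 1.960  ⇔  n−2 ≥ (1.960)²·(1−r²)/r²
(1−r²)/r² = (1−0.031684)/0.031684 = 30.5617
n ≥ 2 + 3.8416·30.5617 = 2 + 117.4058 = 119.4058
⌈119.4058⌉ = 120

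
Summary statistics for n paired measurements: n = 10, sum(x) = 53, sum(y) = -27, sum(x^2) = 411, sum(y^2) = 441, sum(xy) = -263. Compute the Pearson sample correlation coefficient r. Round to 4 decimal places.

-0.5479

Numerator: nΣxy − (Σx)(Σy) = 10·(-263) − (53)(-27) = -1199
Denominator: √[(nΣx²−(Σx)²)(nΣy²−(Σy)²)]
  nΣx²−(Σx)² = 10·411 − 2809 = 1301;  nΣy²−(Σy)² = 10·441 − 729 = 3681
  √(1301·3681) = √4788981 = 2188.3741
r = -1199 / 2188.3741 = -0.5479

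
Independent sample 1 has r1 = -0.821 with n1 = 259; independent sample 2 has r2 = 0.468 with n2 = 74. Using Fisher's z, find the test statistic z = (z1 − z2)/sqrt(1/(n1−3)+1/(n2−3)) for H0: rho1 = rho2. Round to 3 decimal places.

Fisher z-transforms: z1 = atanh(-0.821) = -1.159878, z2 = atanh(0.468) = 0.507506; difference d = -1.667384
Var(d) = 1/256 + 1/71 = 0.0039062 + 0.0140845 = 0.0179907
z = d/√Var(d) = -1.667384 / √0.0179907 = -1.667384 / 0.134129 = -12.431

-12.431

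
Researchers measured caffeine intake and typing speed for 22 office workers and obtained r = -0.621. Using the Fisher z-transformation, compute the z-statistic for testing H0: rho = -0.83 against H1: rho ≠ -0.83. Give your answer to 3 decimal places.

2.012

z_r = atanh(-0.621) = -0.726631,  z_0 = atanh(-0.83) = -1.188136
SE = 1/√(n−3) = 1/√19 = 0.229416
z = (z_r − z_0)/SE = (-0.726631 − (-1.188136)) / 0.229416 = 0.461505 / 0.229416 = 2.012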